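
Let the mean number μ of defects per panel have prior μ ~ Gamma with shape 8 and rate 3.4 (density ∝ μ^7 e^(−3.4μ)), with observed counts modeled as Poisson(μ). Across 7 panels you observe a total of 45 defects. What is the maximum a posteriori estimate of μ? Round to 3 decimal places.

μ̂_MAP = 5.000

Σxᵢ = 45, n = 7.
Posterior ∝ μ^7e^(−3.4μ) · μ^45e^(−7μ) = μ^52e^(−10.4μ), i.e. Gamma(shape=53, rate=10.4).
The mode of a Gamma(a, b) with a ≥ 1 (shape–rate) is (a−1)/b = 52/10.4 ≈ 5.000.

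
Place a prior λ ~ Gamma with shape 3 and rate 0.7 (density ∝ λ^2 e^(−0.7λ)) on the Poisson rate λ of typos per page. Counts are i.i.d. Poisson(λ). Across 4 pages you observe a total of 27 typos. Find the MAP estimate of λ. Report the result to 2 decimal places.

λ̂_MAP = 6.17

Σxᵢ = 27, n = 4.
Posterior ∝ λ^2e^(−0.7λ) · λ^27e^(−4λ) = λ^29e^(−4.7λ), i.e. Gamma(shape=30, rate=4.7).
The mode of a Gamma(a, b) with a ≥ 1 (shape–rate) is (a−1)/b = 29/4.7 ≈ 6.17.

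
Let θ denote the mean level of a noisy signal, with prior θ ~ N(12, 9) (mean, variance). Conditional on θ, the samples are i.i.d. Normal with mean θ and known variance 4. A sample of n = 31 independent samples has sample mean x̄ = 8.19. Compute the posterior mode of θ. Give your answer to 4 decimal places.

n = 31, x̄ = 8.19.
For a Normal prior and Normal likelihood with known variance, the posterior is Normal; its mode equals its mean, the precision-weighted average.
Prior precision 1/σ₀² = 1/9; data precision n/σ² = 31/4 = 7.75.
θ̂ = ((1/9)·12 + 7.75·8.19) / (1/9 + 7.75) = (77767/1200)/(283/36) = 233301/28300 ≈ 8.2439.

θ̂_MAP = 8.2439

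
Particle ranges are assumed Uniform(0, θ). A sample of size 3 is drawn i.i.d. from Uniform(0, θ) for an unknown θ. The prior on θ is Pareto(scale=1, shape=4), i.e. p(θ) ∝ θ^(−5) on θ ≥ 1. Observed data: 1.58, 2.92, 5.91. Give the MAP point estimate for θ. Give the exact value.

θ̂_MAP = 5.91

The Uniform(0, θ) likelihood is θ^(−n) for θ ≥ max(xᵢ), zero otherwise. Here max(xᵢ) = 5.91.
Posterior ∝ θ^(−5) · θ^(−3) = θ^(−8) on θ ≥ max(1, 5.91) = 5.91.
This density is strictly decreasing in θ, so the posterior mode lies at the lower boundary of the support.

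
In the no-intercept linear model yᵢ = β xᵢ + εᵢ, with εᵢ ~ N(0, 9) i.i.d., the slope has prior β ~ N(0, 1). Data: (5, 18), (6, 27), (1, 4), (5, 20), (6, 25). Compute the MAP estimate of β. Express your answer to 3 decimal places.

β̂_MAP = 3.833

log p(β | y) = −Σ(yᵢ − βxᵢ)²/(2·9) − β²/(2·1) + const.
Setting the derivative to zero: Σxᵢ(yᵢ − βxᵢ)/9 − β/1 = 0, so β = Σxᵢyᵢ / (Σxᵢ² + σ²/τ²).
Σxᵢyᵢ = 5·18 + 6·27 + 1·4 + 5·20 + 6·25 = 506; Σxᵢ² = 123; σ²/τ² = 9.
β̂_MAP = 506 / (123 + 9) = 506/132 ≈ 3.833.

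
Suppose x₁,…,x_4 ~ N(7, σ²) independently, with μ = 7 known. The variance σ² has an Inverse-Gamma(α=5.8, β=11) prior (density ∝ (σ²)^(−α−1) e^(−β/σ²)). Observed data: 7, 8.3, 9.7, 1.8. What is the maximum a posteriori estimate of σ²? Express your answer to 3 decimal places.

σ̂²_MAP = 3.297

Sum of squared deviations about the known mean: SS = (7−7)² + (8.3−7)² + (9.7−7)² + (1.8−7)² = 36.02.
The Normal likelihood contributes (σ²)^(−n/2) exp(−SS/(2σ²)), so the posterior is Inverse-Gamma(α + n/2, β + SS/2) = Inverse-Gamma(7.8, 29.01).
The mode of Inverse-Gamma(a, b) is b/(a+1) = 29.01/8.8 ≈ 3.297.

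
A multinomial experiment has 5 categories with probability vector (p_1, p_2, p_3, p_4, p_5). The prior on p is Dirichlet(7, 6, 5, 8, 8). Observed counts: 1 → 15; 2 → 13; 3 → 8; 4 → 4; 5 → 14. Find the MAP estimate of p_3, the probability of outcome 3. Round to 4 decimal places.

The posterior is Dirichlet(αᵢ + nᵢ) = Dirichlet(22, 19, 13, 12, 22).
For a Dirichlet(a₁,…,a_K) with all aᵢ > 1, the mode has j-th component (aⱼ − 1)/(Σaᵢ − K).
Here Σaᵢ = 88 and K = 5, so p_3 = (13 − 1)/(88 − 5) = 12/83 ≈ 0.1446.

MAP estimate: 0.1446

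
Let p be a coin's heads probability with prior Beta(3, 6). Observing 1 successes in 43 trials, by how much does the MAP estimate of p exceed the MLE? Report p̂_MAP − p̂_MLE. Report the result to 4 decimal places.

MAP − MLE = 0.0367

Posterior is Beta(4, 48); MAP = (4−1)/(52−2) = 3/50 ≈ 0.06000.
MLE ignores the prior: p̂_MLE = k/n = 1/43 ≈ 0.02326.
Difference = 3/50 − 1/43 = 79/2150 ≈ 0.0367.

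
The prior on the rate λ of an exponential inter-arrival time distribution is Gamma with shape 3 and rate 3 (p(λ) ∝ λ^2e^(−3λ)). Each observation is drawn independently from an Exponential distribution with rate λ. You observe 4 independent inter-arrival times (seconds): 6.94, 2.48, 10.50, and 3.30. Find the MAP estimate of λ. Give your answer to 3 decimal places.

λ̂_MAP = 0.229

The Exponential(rate=λ) likelihood is ∝ λ^n e^(−λΣtᵢ). Here n = 4 and Σtᵢ = 6.94 + 2.48 + 10.50 + 3.30 = 23.22.
Posterior ∝ λ^2e^(−3λ) · λ^4e^(−23.22λ) = λ^6e^(−26.22λ), i.e. Gamma(7, 26.22).
Mode = (a−1)/b = 6/26.22 ≈ 0.229.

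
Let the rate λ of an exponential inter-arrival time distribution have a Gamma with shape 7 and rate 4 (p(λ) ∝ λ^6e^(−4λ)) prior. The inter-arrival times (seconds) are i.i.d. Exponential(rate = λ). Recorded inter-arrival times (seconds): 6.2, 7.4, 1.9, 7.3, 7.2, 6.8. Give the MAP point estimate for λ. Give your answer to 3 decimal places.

λ̂_MAP = 0.294

The Exponential(rate=λ) likelihood is ∝ λ^n e^(−λΣtᵢ). Here n = 6 and Σtᵢ = 6.2 + 7.4 + 1.9 + 7.3 + 7.2 + 6.8 = 36.8.
Posterior ∝ λ^6e^(−4λ) · λ^6e^(−36.8λ) = λ^12e^(−40.8λ), i.e. Gamma(13, 40.8).
Mode = (a−1)/b = 12/40.8 ≈ 0.294.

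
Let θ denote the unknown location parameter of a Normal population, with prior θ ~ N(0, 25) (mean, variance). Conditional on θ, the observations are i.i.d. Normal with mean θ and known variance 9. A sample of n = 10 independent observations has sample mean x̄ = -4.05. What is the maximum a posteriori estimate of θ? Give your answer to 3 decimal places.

θ̂_MAP = -3.909

n = 10, x̄ = -4.05.
For a Normal prior and Normal likelihood with known variance, the posterior is Normal; its mode equals its mean, the precision-weighted average.
Prior precision 1/σ₀² = 1/25 = 0.04; data precision n/σ² = 10/9.
θ̂ = (0.04·0 + (10/9)·(-4.05)) / (0.04 + 10/9) = (-4.5)/(259/225) = -2025/518 ≈ -3.909.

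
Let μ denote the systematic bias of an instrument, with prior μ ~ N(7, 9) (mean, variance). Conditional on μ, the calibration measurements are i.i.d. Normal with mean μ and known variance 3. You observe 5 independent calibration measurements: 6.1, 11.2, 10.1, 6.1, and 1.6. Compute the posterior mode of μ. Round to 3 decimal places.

n = 5; x̄ = (6.1 + 11.2 + 10.1 + 6.1 + 1.6)/5 = 35.1/5 = 7.02.
For a Normal prior and Normal likelihood with known variance, the posterior is Normal; its mode equals its mean, the precision-weighted average.
Prior precision 1/σ₀² = 1/9; data precision n/σ² = 5/3.
μ̂ = ((1/9)·7 + (5/3)·7.02) / (1/9 + 5/3) = (1123/90)/(16/9) = 7.01875 ≈ 7.019.

μ̂_MAP = 7.019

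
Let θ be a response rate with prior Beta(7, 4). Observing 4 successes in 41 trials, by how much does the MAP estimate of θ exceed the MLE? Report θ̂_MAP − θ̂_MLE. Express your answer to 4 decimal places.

MAP − MLE = 0.1024

Posterior is Beta(11, 41); MAP = (11−1)/(52−2) = 10/50 ≈ 0.20000.
MLE ignores the prior: θ̂_MLE = k/n = 4/41 ≈ 0.09756.
Difference = 10/50 − 4/41 = 21/205 ≈ 0.1024.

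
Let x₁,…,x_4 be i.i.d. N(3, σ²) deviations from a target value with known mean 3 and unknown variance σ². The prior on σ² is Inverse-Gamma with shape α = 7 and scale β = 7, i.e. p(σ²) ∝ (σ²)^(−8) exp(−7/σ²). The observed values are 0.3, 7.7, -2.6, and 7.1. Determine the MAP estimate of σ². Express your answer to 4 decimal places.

Sum of squared deviations about the known mean: SS = (0.3−3)² + (7.7−3)² + (-2.6−3)² + (7.1−3)² = 77.55.
The Normal likelihood contributes (σ²)^(−n/2) exp(−SS/(2σ²)), so the posterior is Inverse-Gamma(α + n/2, β + SS/2) = Inverse-Gamma(9, 45.775).
The mode of Inverse-Gamma(a, b) is b/(a+1) = 45.775/10 ≈ 4.5775.

σ̂²_MAP = 4.5775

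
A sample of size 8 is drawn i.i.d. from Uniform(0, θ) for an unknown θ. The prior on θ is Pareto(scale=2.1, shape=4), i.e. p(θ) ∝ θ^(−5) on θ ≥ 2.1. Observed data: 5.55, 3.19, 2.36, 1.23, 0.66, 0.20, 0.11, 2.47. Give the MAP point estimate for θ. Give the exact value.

The Uniform(0, θ) likelihood is θ^(−n) for θ ≥ max(xᵢ), zero otherwise. Here max(xᵢ) = 5.55.
Posterior ∝ θ^(−5) · θ^(−8) = θ^(−13) on θ ≥ max(2.1, 5.55) = 5.55.
This density is strictly decreasing in θ, so the posterior mode lies at the lower boundary of the support.

θ̂_MAP = 5.55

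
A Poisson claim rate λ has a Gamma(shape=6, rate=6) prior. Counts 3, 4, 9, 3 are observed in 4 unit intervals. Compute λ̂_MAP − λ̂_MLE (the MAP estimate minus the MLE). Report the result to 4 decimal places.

Σxᵢ = 19. Posterior is Gamma(25, 10); MAP = (25−1)/10 = 24/10 ≈ 2.40000.
MLE = x̄ = 19/4 ≈ 4.75000.
Difference = 24/10 − 19/4 = -47/20 ≈ -2.3500.

MAP − MLE = -2.3500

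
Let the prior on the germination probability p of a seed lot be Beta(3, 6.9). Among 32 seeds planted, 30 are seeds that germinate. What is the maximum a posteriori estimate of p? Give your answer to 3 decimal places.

p̂_MAP = 0.802

Prior: Beta(3, 6.9).
Data: 30 successes in 32 trials. The binomial likelihood contributes p^30(1−p)^2, so the posterior is Beta(3+30, 6.9+2) = Beta(33, 8.9).
For Beta(a, b) with a, b > 1 the mode is (a−1)/(a+b−2) = 32/39.9 ≈ 0.802.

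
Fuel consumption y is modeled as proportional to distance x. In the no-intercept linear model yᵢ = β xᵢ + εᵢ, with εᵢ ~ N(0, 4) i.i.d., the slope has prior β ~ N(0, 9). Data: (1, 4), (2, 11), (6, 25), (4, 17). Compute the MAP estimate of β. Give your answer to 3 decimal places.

β̂_MAP = 4.248

log p(β | y) = −Σ(yᵢ − βxᵢ)²/(2·4) − β²/(2·9) + const.
Setting the derivative to zero: Σxᵢ(yᵢ − βxᵢ)/4 − β/9 = 0, so β = Σxᵢyᵢ / (Σxᵢ² + σ²/τ²).
Σxᵢyᵢ = 1·4 + 2·11 + 6·25 + 4·17 = 244; Σxᵢ² = 57; σ²/τ² = 4/9.
β̂_MAP = 244 / (57 + 4/9) = 244/(517/9) = 2196/517 ≈ 4.248.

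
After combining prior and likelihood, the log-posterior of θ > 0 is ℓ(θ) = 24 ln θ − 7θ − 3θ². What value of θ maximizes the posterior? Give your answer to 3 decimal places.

ℓ'(θ) = 24/θ − 7 − 6θ. Setting this to zero and multiplying by θ: 6θ² + 7θ − 24 = 0.
θ = (−7 + √(7² + 4·6·24)) / (2·6) = (−7 + √625) / 12 = (−7 + 25)/12 = 3/2.
ℓ''(θ) = −24/θ² − 6 < 0, confirming a maximum.

θ̂_MAP = 1.500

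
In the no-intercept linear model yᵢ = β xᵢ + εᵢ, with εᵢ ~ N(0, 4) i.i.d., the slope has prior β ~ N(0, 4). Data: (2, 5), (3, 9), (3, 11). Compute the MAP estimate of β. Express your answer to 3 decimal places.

log p(β | y) = −Σ(yᵢ − βxᵢ)²/(2·4) − β²/(2·4) + const.
Setting the derivative to zero: Σxᵢ(yᵢ − βxᵢ)/4 − β/4 = 0, so β = Σxᵢyᵢ / (Σxᵢ² + σ²/τ²).
Σxᵢyᵢ = 2·5 + 3·9 + 3·11 = 70; Σxᵢ² = 22; σ²/τ² = 1.
β̂_MAP = 70 / (22 + 1) = 70/23 ≈ 3.043.

β̂_MAP = 3.043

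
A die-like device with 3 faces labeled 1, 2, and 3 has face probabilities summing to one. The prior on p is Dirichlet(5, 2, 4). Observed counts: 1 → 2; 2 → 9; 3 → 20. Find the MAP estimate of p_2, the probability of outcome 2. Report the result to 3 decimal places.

MAP estimate: 0.256

The posterior is Dirichlet(αᵢ + nᵢ) = Dirichlet(7, 11, 24).
For a Dirichlet(a₁,…,a_K) with all aᵢ > 1, the mode has j-th component (aⱼ − 1)/(Σaᵢ − K).
Here Σaᵢ = 42 and K = 3, so p_2 = (11 − 1)/(42 − 3) = 10/39 ≈ 0.256.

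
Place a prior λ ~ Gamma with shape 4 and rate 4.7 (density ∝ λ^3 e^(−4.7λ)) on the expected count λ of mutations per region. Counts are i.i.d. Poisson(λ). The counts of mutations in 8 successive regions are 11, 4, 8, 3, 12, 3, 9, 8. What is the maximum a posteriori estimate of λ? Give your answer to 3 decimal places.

λ̂_MAP = 4.803

Σxᵢ = 11+4+8+3+12+3+9+8 = 58, with n = 8.
Posterior ∝ λ^3e^(−4.7λ) · λ^58e^(−8λ) = λ^61e^(−12.7λ), i.e. Gamma(shape=62, rate=12.7).
The mode of a Gamma(a, b) with a ≥ 1 (shape–rate) is (a−1)/b = 61/12.7 ≈ 4.803.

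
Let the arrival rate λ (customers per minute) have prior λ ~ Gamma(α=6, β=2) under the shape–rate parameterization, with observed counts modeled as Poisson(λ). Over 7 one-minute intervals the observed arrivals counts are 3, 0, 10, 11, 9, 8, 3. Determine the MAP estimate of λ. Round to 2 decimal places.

Σxᵢ = 3+0+10+11+9+8+3 = 44, with n = 7.
Posterior ∝ λ^5e^(−2λ) · λ^44e^(−7λ) = λ^49e^(−9λ), i.e. Gamma(shape=50, rate=9).
The mode of a Gamma(a, b) with a ≥ 1 (shape–rate) is (a−1)/b = 49/9 ≈ 5.44.

λ̂_MAP = 5.44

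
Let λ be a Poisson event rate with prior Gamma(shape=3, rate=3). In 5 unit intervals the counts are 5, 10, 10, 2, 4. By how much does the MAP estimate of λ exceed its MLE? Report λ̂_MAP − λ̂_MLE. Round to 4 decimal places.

Σxᵢ = 31. Posterior is Gamma(34, 8); MAP = (34−1)/8 = 33/8 ≈ 4.12500.
MLE = x̄ = 31/5 ≈ 6.20000.
Difference = 33/8 − 31/5 = -83/40 ≈ -2.0750.

MAP − MLE = -2.0750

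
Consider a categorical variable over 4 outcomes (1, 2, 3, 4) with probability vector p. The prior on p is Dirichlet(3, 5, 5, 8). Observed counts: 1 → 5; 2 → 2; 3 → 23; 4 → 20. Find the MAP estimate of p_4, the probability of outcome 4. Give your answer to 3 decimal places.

MAP estimate: 0.403

The posterior is Dirichlet(αᵢ + nᵢ) = Dirichlet(8, 7, 28, 28).
For a Dirichlet(a₁,…,a_K) with all aᵢ > 1, the mode has j-th component (aⱼ − 1)/(Σaᵢ − K).
Here Σaᵢ = 71 and K = 4, so p_4 = (28 − 1)/(71 − 4) = 27/67 ≈ 0.403.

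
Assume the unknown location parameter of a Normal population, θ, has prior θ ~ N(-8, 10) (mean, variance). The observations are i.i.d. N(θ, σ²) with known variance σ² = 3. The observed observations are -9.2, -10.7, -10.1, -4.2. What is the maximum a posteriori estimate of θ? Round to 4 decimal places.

θ̂_MAP = -8.5116

n = 4; x̄ = ((-9.2) + (-10.7) + (-10.1) + (-4.2))/4 = -34.2/4 = -8.55.
For a Normal prior and Normal likelihood with known variance, the posterior is Normal; its mode equals its mean, the precision-weighted average.
Prior precision 1/σ₀² = 1/10 = 0.1; data precision n/σ² = 4/3.
θ̂ = (0.1·(-8) + (4/3)·(-8.55)) / (0.1 + 4/3) = (-12.2)/(43/30) = -366/43 ≈ -8.5116.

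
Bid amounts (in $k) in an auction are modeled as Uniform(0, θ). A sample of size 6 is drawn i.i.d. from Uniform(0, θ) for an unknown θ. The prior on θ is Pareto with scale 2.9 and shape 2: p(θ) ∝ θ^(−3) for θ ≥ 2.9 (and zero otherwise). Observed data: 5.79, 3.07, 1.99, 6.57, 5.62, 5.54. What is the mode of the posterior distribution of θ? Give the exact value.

θ̂_MAP = 6.57

The Uniform(0, θ) likelihood is θ^(−n) for θ ≥ max(xᵢ), zero otherwise. Here max(xᵢ) = 6.57.
Posterior ∝ θ^(−3) · θ^(−6) = θ^(−9) on θ ≥ max(2.9, 6.57) = 6.57.
This density is strictly decreasing in θ, so the posterior mode lies at the lower boundary of the support.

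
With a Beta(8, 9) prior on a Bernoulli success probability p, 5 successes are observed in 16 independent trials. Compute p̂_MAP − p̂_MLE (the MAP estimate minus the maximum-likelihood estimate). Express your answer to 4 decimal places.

MAP − MLE = 0.0746

Posterior is Beta(13, 20); MAP = (13−1)/(33−2) = 12/31 ≈ 0.38710.
MLE ignores the prior: p̂_MLE = k/n = 5/16 ≈ 0.31250.
Difference = 12/31 − 5/16 = 37/496 ≈ 0.0746.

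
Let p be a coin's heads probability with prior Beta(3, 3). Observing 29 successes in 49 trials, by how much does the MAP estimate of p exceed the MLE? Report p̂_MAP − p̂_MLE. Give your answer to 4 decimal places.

MAP − MLE = -0.0069

Posterior is Beta(32, 23); MAP = (32−1)/(55−2) = 31/53 ≈ 0.58491.
MLE ignores the prior: p̂_MLE = k/n = 29/49 ≈ 0.59184.
Difference = 31/53 − 29/49 = -18/2597 ≈ -0.0069.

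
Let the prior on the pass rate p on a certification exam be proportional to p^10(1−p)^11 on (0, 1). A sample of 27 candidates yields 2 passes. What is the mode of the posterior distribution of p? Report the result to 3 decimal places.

The prior density ∝ p^10(1−p)^11 is the kernel of Beta(11, 12).
Data: 2 successes in 27 trials. The binomial likelihood contributes p^2(1−p)^25, so the posterior is Beta(11+2, 12+25) = Beta(13, 37).
For Beta(a, b) with a, b > 1 the mode is (a−1)/(a+b−2) = 12/48 ≈ 0.250.

p̂_MAP = 0.250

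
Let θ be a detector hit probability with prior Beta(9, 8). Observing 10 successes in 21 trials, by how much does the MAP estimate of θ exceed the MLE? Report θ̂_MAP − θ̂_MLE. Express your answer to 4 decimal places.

Posterior is Beta(19, 19); MAP = (19−1)/(38−2) = 18/36 ≈ 0.50000.
MLE ignores the prior: θ̂_MLE = k/n = 10/21 ≈ 0.47619.
Difference = 18/36 − 10/21 = 1/42 ≈ 0.0238.

MAP − MLE = 0.0238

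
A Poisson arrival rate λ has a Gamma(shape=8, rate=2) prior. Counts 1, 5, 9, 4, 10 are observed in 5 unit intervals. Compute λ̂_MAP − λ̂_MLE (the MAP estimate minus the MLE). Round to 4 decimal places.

Σxᵢ = 29. Posterior is Gamma(37, 7); MAP = (37−1)/7 = 36/7 ≈ 5.14286.
MLE = x̄ = 29/5 ≈ 5.80000.
Difference = 36/7 − 29/5 = -23/35 ≈ -0.6571.

MAP − MLE = -0.6571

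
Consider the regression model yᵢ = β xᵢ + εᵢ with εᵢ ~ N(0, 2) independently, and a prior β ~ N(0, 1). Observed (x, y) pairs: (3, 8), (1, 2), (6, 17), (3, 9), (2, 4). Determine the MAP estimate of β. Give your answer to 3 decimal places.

β̂_MAP = 2.672

log p(β | y) = −Σ(yᵢ − βxᵢ)²/(2·2) − β²/(2·1) + const.
Setting the derivative to zero: Σxᵢ(yᵢ − βxᵢ)/2 − β/1 = 0, so β = Σxᵢyᵢ / (Σxᵢ² + σ²/τ²).
Σxᵢyᵢ = 3·8 + 1·2 + 6·17 + 3·9 + 2·4 = 163; Σxᵢ² = 59; σ²/τ² = 2.
β̂_MAP = 163 / (59 + 2) = 163/61 ≈ 2.672.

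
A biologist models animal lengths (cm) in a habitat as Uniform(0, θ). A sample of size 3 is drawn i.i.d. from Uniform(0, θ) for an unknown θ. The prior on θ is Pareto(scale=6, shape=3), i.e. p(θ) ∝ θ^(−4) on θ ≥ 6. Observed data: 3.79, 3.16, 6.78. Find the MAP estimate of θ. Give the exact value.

θ̂_MAP = 6.78

The Uniform(0, θ) likelihood is θ^(−n) for θ ≥ max(xᵢ), zero otherwise. Here max(xᵢ) = 6.78.
Posterior ∝ θ^(−4) · θ^(−3) = θ^(−7) on θ ≥ max(6, 6.78) = 6.78.
This density is strictly decreasing in θ, so the posterior mode lies at the lower boundary of the support.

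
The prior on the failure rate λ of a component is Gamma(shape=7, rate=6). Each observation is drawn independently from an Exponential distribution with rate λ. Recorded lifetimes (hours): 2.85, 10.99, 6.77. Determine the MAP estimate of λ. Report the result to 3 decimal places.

The Exponential(rate=λ) likelihood is ∝ λ^n e^(−λΣtᵢ). Here n = 3 and Σtᵢ = 2.85 + 10.99 + 6.77 = 20.61.
Posterior ∝ λ^6e^(−6λ) · λ^3e^(−20.61λ) = λ^9e^(−26.61λ), i.e. Gamma(10, 26.61).
Mode = (a−1)/b = 9/26.61 ≈ 0.338.

λ̂_MAP = 0.338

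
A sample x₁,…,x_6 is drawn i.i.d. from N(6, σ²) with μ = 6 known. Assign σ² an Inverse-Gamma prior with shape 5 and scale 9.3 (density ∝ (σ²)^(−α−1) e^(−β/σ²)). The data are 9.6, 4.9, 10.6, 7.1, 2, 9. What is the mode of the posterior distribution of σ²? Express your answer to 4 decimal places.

σ̂²_MAP = 4.4522

Sum of squared deviations about the known mean: SS = (9.6−6)² + (4.9−6)² + (10.6−6)² + (7.1−6)² + (2−6)² + (9−6)² = 61.54.
The Normal likelihood contributes (σ²)^(−n/2) exp(−SS/(2σ²)), so the posterior is Inverse-Gamma(α + n/2, β + SS/2) = Inverse-Gamma(8, 40.07).
The mode of Inverse-Gamma(a, b) is b/(a+1) = 40.07/9 ≈ 4.4522.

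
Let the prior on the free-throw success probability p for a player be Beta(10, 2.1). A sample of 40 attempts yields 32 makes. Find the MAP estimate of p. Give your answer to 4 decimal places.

p̂_MAP = 0.8184

Prior: Beta(10, 2.1).
Data: 32 successes in 40 trials. The binomial likelihood contributes p^32(1−p)^8, so the posterior is Beta(10+32, 2.1+8) = Beta(42, 10.1).
For Beta(a, b) with a, b > 1 the mode is (a−1)/(a+b−2) = 41/50.1 ≈ 0.8184.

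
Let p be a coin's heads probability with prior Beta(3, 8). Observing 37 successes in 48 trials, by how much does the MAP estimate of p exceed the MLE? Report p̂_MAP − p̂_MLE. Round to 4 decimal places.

Posterior is Beta(40, 19); MAP = (40−1)/(59−2) = 39/57 ≈ 0.68421.
MLE ignores the prior: p̂_MLE = k/n = 37/48 ≈ 0.77083.
Difference = 39/57 − 37/48 = -79/912 ≈ -0.0866.

MAP − MLE = -0.0866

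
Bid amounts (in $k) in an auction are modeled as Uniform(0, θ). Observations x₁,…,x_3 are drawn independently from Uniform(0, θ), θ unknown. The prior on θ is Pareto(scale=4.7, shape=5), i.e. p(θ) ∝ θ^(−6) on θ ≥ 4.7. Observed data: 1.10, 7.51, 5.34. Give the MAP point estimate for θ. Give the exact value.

θ̂_MAP = 7.51

The Uniform(0, θ) likelihood is θ^(−n) for θ ≥ max(xᵢ), zero otherwise. Here max(xᵢ) = 7.51.
Posterior ∝ θ^(−6) · θ^(−3) = θ^(−9) on θ ≥ max(4.7, 7.51) = 7.51.
This density is strictly decreasing in θ, so the posterior mode lies at the lower boundary of the support.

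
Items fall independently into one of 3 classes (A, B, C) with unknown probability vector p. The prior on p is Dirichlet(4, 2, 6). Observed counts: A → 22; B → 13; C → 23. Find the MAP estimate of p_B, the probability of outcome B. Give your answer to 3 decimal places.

The posterior is Dirichlet(αᵢ + nᵢ) = Dirichlet(26, 15, 29).
For a Dirichlet(a₁,…,a_K) with all aᵢ > 1, the mode has j-th component (aⱼ − 1)/(Σaᵢ − K).
Here Σaᵢ = 70 and K = 3, so p_B = (15 − 1)/(70 − 3) = 14/67 ≈ 0.209.

MAP estimate of p_B = 0.209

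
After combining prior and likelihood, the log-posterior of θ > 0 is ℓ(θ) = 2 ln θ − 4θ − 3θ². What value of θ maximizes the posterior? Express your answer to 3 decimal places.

θ̂_MAP = 0.333

ℓ'(θ) = 2/θ − 4 − 6θ. Setting this to zero and multiplying by θ: 6θ² + 4θ − 2 = 0.
θ = (−4 + √(4² + 4·6·2)) / (2·6) = (−4 + √64) / 12 = (−4 + 8)/12 = 1/3.
ℓ''(θ) = −2/θ² − 6 < 0, confirming a maximum.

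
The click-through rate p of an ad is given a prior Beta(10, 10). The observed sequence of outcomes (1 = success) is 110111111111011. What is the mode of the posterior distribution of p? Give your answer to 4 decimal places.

p̂_MAP = 0.6667

Prior: Beta(10, 10).
Data: 13 successes in 15 trials (from the sequence). The binomial likelihood contributes p^13(1−p)^2, so the posterior is Beta(10+13, 10+2) = Beta(23, 12).
For Beta(a, b) with a, b > 1 the mode is (a−1)/(a+b−2) = 22/33 ≈ 0.6667.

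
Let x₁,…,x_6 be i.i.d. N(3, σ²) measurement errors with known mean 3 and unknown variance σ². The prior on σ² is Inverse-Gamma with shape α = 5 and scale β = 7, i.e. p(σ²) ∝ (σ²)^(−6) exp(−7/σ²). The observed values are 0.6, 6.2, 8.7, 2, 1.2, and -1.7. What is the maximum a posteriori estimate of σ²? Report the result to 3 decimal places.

Sum of squared deviations about the known mean: SS = (0.6−3)² + (6.2−3)² + (8.7−3)² + (2−3)² + (1.2−3)² + (-1.7−3)² = 74.82.
The Normal likelihood contributes (σ²)^(−n/2) exp(−SS/(2σ²)), so the posterior is Inverse-Gamma(α + n/2, β + SS/2) = Inverse-Gamma(8, 44.41).
The mode of Inverse-Gamma(a, b) is b/(a+1) = 44.41/9 ≈ 4.934.

σ̂²_MAP = 4.934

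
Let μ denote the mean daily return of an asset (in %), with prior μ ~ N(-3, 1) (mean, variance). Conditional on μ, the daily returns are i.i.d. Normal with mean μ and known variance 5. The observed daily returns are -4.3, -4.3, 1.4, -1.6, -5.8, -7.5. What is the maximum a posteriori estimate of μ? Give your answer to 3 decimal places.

μ̂_MAP = -3.373

n = 6; x̄ = ((-4.3) + (-4.3) + 1.4 + (-1.6) + (-5.8) + (-7.5))/6 = -22.1/6 = -221/60 ≈ -3.6833.
For a Normal prior and Normal likelihood with known variance, the posterior is Normal; its mode equals its mean, the precision-weighted average.
Prior precision 1/σ₀² = 1/1 = 1; data precision n/σ² = 6/5 = 1.2.
μ̂ = (1·(-3) + 1.2·(-221/60)) / (1 + 1.2) = (-7.42)/2.2 = -371/110 ≈ -3.373.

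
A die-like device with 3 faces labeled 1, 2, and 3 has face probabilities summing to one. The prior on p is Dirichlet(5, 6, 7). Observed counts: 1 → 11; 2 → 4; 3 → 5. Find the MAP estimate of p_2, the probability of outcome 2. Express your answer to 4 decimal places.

MAP estimate: 0.2571

The posterior is Dirichlet(αᵢ + nᵢ) = Dirichlet(16, 10, 12).
For a Dirichlet(a₁,…,a_K) with all aᵢ > 1, the mode has j-th component (aⱼ − 1)/(Σaᵢ − K).
Here Σaᵢ = 38 and K = 3, so p_2 = (10 − 1)/(38 − 3) = 9/35 ≈ 0.2571.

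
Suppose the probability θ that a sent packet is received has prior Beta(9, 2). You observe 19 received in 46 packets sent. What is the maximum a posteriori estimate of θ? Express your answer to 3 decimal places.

θ̂_MAP = 0.491

Prior: Beta(9, 2).
Data: 19 successes in 46 trials. The binomial likelihood contributes θ^19(1−θ)^27, so the posterior is Beta(9+19, 2+27) = Beta(28, 29).
For Beta(a, b) with a, b > 1 the mode is (a−1)/(a+b−2) = 27/55 ≈ 0.491.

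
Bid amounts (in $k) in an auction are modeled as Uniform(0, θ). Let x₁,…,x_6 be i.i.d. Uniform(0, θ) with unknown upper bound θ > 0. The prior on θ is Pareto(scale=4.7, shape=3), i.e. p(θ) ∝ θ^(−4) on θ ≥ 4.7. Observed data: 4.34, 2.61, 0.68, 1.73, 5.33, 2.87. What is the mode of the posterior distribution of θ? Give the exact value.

The Uniform(0, θ) likelihood is θ^(−n) for θ ≥ max(xᵢ), zero otherwise. Here max(xᵢ) = 5.33.
Posterior ∝ θ^(−4) · θ^(−6) = θ^(−10) on θ ≥ max(4.7, 5.33) = 5.33.
This density is strictly decreasing in θ, so the posterior mode lies at the lower boundary of the support.

θ̂_MAP = 5.33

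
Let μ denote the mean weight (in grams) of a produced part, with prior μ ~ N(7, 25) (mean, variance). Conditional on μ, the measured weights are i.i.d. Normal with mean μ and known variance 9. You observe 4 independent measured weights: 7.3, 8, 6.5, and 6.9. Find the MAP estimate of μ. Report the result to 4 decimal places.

n = 4; x̄ = (7.3 + 8 + 6.5 + 6.9)/4 = 28.7/4 = 7.175.
For a Normal prior and Normal likelihood with known variance, the posterior is Normal; its mode equals its mean, the precision-weighted average.
Prior precision 1/σ₀² = 1/25 = 0.04; data precision n/σ² = 4/9.
μ̂ = (0.04·7 + (4/9)·7.175) / (0.04 + 4/9) = (1561/450)/(109/225) = 1561/218 ≈ 7.1606.

μ̂_MAP = 7.1606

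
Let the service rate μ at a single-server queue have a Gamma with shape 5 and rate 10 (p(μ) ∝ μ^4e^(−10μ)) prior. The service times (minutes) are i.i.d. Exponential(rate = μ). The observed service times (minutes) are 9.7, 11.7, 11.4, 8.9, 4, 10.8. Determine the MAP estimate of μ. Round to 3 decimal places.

μ̂_MAP = 0.150

The Exponential(rate=μ) likelihood is ∝ μ^n e^(−μΣtᵢ). Here n = 6 and Σtᵢ = 9.7 + 11.7 + 11.4 + 8.9 + 4 + 10.8 = 56.5.
Posterior ∝ μ^4e^(−10μ) · μ^6e^(−56.5μ) = μ^10e^(−66.5μ), i.e. Gamma(11, 66.5).
Mode = (a−1)/b = 10/66.5 ≈ 0.150.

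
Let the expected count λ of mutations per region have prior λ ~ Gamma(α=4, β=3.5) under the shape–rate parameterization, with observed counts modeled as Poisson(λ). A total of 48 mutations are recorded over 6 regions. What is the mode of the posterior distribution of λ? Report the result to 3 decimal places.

Σxᵢ = 48, n = 6.
Posterior ∝ λ^3e^(−3.5λ) · λ^48e^(−6λ) = λ^51e^(−9.5λ), i.e. Gamma(shape=52, rate=9.5).
The mode of a Gamma(a, b) with a ≥ 1 (shape–rate) is (a−1)/b = 51/9.5 ≈ 5.368.

λ̂_MAP = 5.368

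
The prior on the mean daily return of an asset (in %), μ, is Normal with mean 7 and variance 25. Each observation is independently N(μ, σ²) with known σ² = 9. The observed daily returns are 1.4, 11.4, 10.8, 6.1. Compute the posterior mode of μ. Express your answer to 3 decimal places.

μ̂_MAP = 7.390

n = 4; x̄ = (1.4 + 11.4 + 10.8 + 6.1)/4 = 29.7/4 = 7.425.
For a Normal prior and Normal likelihood with known variance, the posterior is Normal; its mode equals its mean, the precision-weighted average.
Prior precision 1/σ₀² = 1/25 = 0.04; data precision n/σ² = 4/9.
μ̂ = (0.04·7 + (4/9)·7.425) / (0.04 + 4/9) = 3.58/(109/225) = 1611/218 ≈ 7.390.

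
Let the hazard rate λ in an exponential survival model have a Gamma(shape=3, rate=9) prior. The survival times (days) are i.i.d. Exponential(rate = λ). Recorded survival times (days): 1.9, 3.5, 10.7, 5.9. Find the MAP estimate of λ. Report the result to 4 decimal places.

The Exponential(rate=λ) likelihood is ∝ λ^n e^(−λΣtᵢ). Here n = 4 and Σtᵢ = 1.9 + 3.5 + 10.7 + 5.9 = 22.
Posterior ∝ λ^2e^(−9λ) · λ^4e^(−22λ) = λ^6e^(−31λ), i.e. Gamma(7, 31).
Mode = (a−1)/b = 6/31 ≈ 0.1935.

λ̂_MAP = 0.1935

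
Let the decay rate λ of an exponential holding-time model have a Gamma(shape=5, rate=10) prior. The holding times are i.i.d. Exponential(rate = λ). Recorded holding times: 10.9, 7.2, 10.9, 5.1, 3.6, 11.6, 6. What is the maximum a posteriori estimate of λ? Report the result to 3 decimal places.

λ̂_MAP = 0.168

The Exponential(rate=λ) likelihood is ∝ λ^n e^(−λΣtᵢ). Here n = 7 and Σtᵢ = 10.9 + 7.2 + 10.9 + 5.1 + 3.6 + 11.6 + 6 = 55.3.
Posterior ∝ λ^4e^(−10λ) · λ^7e^(−55.3λ) = λ^11e^(−65.3λ), i.e. Gamma(12, 65.3).
Mode = (a−1)/b = 11/65.3 ≈ 0.168.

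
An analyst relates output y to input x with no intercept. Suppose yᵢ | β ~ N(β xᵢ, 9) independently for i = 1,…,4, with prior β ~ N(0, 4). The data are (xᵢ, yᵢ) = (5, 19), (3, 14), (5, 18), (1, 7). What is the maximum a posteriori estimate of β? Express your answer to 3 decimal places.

log p(β | y) = −Σ(yᵢ − βxᵢ)²/(2·9) − β²/(2·4) + const.
Setting the derivative to zero: Σxᵢ(yᵢ − βxᵢ)/9 − β/4 = 0, so β = Σxᵢyᵢ / (Σxᵢ² + σ²/τ²).
Σxᵢyᵢ = 5·19 + 3·14 + 5·18 + 1·7 = 234; Σxᵢ² = 60; σ²/τ² = 2.25.
β̂_MAP = 234 / (60 + 2.25) = 234/62.25 ≈ 3.759.

β̂_MAP = 3.759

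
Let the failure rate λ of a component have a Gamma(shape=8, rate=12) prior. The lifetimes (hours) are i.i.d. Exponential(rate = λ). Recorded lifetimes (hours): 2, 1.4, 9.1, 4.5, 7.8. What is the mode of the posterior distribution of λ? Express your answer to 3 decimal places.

The Exponential(rate=λ) likelihood is ∝ λ^n e^(−λΣtᵢ). Here n = 5 and Σtᵢ = 2 + 1.4 + 9.1 + 4.5 + 7.8 = 24.8.
Posterior ∝ λ^7e^(−12λ) · λ^5e^(−24.8λ) = λ^12e^(−36.8λ), i.e. Gamma(13, 36.8).
Mode = (a−1)/b = 12/36.8 ≈ 0.326.

λ̂_MAP = 0.326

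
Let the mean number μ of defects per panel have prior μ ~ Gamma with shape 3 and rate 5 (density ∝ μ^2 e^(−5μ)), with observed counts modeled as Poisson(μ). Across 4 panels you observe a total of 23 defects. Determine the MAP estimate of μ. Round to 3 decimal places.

μ̂_MAP = 2.778

Σxᵢ = 23, n = 4.
Posterior ∝ μ^2e^(−5μ) · μ^23e^(−4μ) = μ^25e^(−9μ), i.e. Gamma(shape=26, rate=9).
The mode of a Gamma(a, b) with a ≥ 1 (shape–rate) is (a−1)/b = 25/9 ≈ 2.778.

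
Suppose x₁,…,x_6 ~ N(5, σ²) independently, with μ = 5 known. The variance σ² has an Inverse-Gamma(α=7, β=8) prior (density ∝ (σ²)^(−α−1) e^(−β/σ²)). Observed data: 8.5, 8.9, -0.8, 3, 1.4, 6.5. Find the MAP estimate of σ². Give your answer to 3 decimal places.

Sum of squared deviations about the known mean: SS = (8.5−5)² + (8.9−5)² + (-0.8−5)² + (3−5)² + (1.4−5)² + (6.5−5)² = 80.31.
The Normal likelihood contributes (σ²)^(−n/2) exp(−SS/(2σ²)), so the posterior is Inverse-Gamma(α + n/2, β + SS/2) = Inverse-Gamma(10, 48.155).
The mode of Inverse-Gamma(a, b) is b/(a+1) = 48.155/11 ≈ 4.378.

σ̂²_MAP = 4.378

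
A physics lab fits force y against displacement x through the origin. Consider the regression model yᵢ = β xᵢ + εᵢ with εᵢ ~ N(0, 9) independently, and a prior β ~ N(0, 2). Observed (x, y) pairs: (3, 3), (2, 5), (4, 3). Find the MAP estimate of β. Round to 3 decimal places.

log p(β | y) = −Σ(yᵢ − βxᵢ)²/(2·9) − β²/(2·2) + const.
Setting the derivative to zero: Σxᵢ(yᵢ − βxᵢ)/9 − β/2 = 0, so β = Σxᵢyᵢ / (Σxᵢ² + σ²/τ²).
Σxᵢyᵢ = 3·3 + 2·5 + 4·3 = 31; Σxᵢ² = 29; σ²/τ² = 4.5.
β̂_MAP = 31 / (29 + 4.5) = 31/33.5 ≈ 0.925.

β̂_MAP = 0.925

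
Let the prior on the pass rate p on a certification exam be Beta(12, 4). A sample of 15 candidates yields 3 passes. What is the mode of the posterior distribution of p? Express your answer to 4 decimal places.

Prior: Beta(12, 4).
Data: 3 successes in 15 trials. The binomial likelihood contributes p^3(1−p)^12, so the posterior is Beta(12+3, 4+12) = Beta(15, 16).
For Beta(a, b) with a, b > 1 the mode is (a−1)/(a+b−2) = 14/29 ≈ 0.4828.

p̂_MAP = 0.4828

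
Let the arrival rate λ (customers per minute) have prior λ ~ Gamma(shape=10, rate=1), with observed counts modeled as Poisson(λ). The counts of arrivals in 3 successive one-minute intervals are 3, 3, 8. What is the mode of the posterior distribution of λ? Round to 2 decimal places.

Σxᵢ = 3+3+8 = 14, with n = 3.
Posterior ∝ λ^9e^(−1λ) · λ^14e^(−3λ) = λ^23e^(−4λ), i.e. Gamma(shape=24, rate=4).
The mode of a Gamma(a, b) with a ≥ 1 (shape–rate) is (a−1)/b = 23/4 ≈ 5.75.

λ̂_MAP = 5.75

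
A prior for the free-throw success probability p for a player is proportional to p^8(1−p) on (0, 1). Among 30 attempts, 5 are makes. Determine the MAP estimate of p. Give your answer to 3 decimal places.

p̂_MAP = 0.333

The prior density ∝ p^8(1−p)^1 is the kernel of Beta(9, 2).
Data: 5 successes in 30 trials. The binomial likelihood contributes p^5(1−p)^25, so the posterior is Beta(9+5, 2+25) = Beta(14, 27).
For Beta(a, b) with a, b > 1 the mode is (a−1)/(a+b−2) = 13/39 ≈ 0.333.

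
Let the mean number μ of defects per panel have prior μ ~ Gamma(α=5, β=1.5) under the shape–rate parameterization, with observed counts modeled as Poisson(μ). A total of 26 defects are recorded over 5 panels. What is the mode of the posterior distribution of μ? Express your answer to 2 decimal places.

μ̂_MAP = 4.62

Σxᵢ = 26, n = 5.
Posterior ∝ μ^4e^(−1.5μ) · μ^26e^(−5μ) = μ^30e^(−6.5μ), i.e. Gamma(shape=31, rate=6.5).
The mode of a Gamma(a, b) with a ≥ 1 (shape–rate) is (a−1)/b = 30/6.5 ≈ 4.62.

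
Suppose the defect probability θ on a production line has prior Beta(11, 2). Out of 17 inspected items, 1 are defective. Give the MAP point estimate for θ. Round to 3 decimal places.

θ̂_MAP = 0.393

Prior: Beta(11, 2).
Data: 1 success in 17 trials. The binomial likelihood contributes θ(1−θ)^16, so the posterior is Beta(11+1, 2+16) = Beta(12, 18).
For Beta(a, b) with a, b > 1 the mode is (a−1)/(a+b−2) = 11/28 ≈ 0.393.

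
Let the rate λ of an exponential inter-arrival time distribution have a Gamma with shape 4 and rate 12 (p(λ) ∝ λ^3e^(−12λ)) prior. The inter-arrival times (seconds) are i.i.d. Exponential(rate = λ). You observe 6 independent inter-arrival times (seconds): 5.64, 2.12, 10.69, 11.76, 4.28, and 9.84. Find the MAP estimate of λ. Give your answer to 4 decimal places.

The Exponential(rate=λ) likelihood is ∝ λ^n e^(−λΣtᵢ). Here n = 6 and Σtᵢ = 5.64 + 2.12 + 10.69 + 11.76 + 4.28 + 9.84 = 44.33.
Posterior ∝ λ^3e^(−12λ) · λ^6e^(−44.33λ) = λ^9e^(−56.33λ), i.e. Gamma(10, 56.33).
Mode = (a−1)/b = 9/56.33 ≈ 0.1598.

λ̂_MAP = 0.1598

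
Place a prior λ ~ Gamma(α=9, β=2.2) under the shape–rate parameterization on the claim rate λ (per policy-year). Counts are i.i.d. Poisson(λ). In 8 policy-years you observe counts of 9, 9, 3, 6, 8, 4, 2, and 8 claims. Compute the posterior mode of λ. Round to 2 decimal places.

λ̂_MAP = 5.59

Σxᵢ = 9+9+3+6+8+4+2+8 = 49, with n = 8.
Posterior ∝ λ^8e^(−2.2λ) · λ^49e^(−8λ) = λ^57e^(−10.2λ), i.e. Gamma(shape=58, rate=10.2).
The mode of a Gamma(a, b) with a ≥ 1 (shape–rate) is (a−1)/b = 57/10.2 ≈ 5.59.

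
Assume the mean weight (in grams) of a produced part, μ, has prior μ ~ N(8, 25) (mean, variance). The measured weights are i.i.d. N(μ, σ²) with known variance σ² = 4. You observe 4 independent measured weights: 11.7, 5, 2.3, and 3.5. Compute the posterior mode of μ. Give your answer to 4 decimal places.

n = 4; x̄ = (11.7 + 5 + 2.3 + 3.5)/4 = 22.5/4 = 5.625.
For a Normal prior and Normal likelihood with known variance, the posterior is Normal; its mode equals its mean, the precision-weighted average.
Prior precision 1/σ₀² = 1/25 = 0.04; data precision n/σ² = 4/4 = 1.
μ̂ = (0.04·8 + 1·5.625) / (0.04 + 1) = 5.945/1.04 = 1189/208 ≈ 5.7163.

μ̂_MAP = 5.7163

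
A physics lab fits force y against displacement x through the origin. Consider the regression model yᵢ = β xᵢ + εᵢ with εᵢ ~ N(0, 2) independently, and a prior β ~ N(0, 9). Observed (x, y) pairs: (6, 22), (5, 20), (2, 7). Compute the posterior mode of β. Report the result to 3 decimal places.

log p(β | y) = −Σ(yᵢ − βxᵢ)²/(2·2) − β²/(2·9) + const.
Setting the derivative to zero: Σxᵢ(yᵢ − βxᵢ)/2 − β/9 = 0, so β = Σxᵢyᵢ / (Σxᵢ² + σ²/τ²).
Σxᵢyᵢ = 6·22 + 5·20 + 2·7 = 246; Σxᵢ² = 65; σ²/τ² = 2/9.
β̂_MAP = 246 / (65 + 2/9) = 246/(587/9) = 2214/587 ≈ 3.772.

β̂_MAP = 3.772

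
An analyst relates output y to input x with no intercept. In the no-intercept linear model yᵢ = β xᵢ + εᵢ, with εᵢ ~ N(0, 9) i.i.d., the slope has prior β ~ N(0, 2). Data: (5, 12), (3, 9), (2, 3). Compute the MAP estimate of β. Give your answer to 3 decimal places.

β̂_MAP = 2.188

log p(β | y) = −Σ(yᵢ − βxᵢ)²/(2·9) − β²/(2·2) + const.
Setting the derivative to zero: Σxᵢ(yᵢ − βxᵢ)/9 − β/2 = 0, so β = Σxᵢyᵢ / (Σxᵢ² + σ²/τ²).
Σxᵢyᵢ = 5·12 + 3·9 + 2·3 = 93; Σxᵢ² = 38; σ²/τ² = 4.5.
β̂_MAP = 93 / (38 + 4.5) = 93/42.5 ≈ 2.188.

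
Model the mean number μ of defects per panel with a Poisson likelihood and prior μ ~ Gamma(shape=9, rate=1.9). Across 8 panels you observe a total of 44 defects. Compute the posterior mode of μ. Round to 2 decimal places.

Σxᵢ = 44, n = 8.
Posterior ∝ μ^8e^(−1.9μ) · μ^44e^(−8μ) = μ^52e^(−9.9μ), i.e. Gamma(shape=53, rate=9.9).
The mode of a Gamma(a, b) with a ≥ 1 (shape–rate) is (a−1)/b = 52/9.9 ≈ 5.25.

μ̂_MAP = 5.25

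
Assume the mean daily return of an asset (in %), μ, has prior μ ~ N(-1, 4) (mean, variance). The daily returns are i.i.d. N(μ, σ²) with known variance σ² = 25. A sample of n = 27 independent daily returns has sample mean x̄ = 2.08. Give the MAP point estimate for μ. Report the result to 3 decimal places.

μ̂_MAP = 1.501

n = 27, x̄ = 2.08.
For a Normal prior and Normal likelihood with known variance, the posterior is Normal; its mode equals its mean, the precision-weighted average.
Prior precision 1/σ₀² = 1/4 = 0.25; data precision n/σ² = 27/25 = 1.08.
μ̂ = (0.25·(-1) + 1.08·2.08) / (0.25 + 1.08) = 1.9964/1.33 = 713/475 ≈ 1.501.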